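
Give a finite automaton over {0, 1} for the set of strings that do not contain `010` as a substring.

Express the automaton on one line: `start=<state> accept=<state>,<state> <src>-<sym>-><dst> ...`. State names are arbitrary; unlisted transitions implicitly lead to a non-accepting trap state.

This is the complement of 'contains `010`'. Use the same substring-matching states — A through D holding how much of `010` has just been matched — but flip the accepting set: everything except the trap D accepts.
4 states suffice.
       0  1 
>* A   B  A 
 * B   B  C 
 * C   D  A 
   D   D  D 
(> = start, * = accepting)

start=A accept=A,B,C A-0->B A-1->A B-0->B B-1->C C-0->D C-1->A D-0->D D-1->D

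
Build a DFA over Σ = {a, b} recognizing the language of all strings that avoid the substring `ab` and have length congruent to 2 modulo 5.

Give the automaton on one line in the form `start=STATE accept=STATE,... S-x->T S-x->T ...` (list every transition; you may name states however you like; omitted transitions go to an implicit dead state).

Build one automaton per condition and run them in lockstep. One (3 states) tracks partial matches of the forbidden pattern `ab`; the other (5 states) tracks the input length modulo 5. Each combined state is a pair, one component from each; accept when both components accept. Minimizing collapses redundant product states.
An 11-state machine:
          a    b  
>  S0     S1   S2 
   S1     S3   S4 
   S2     S3   S5 
 * S3     S6   S4 
   S4     S4   S4 
 * S5     S6   S7 
   S6     S8   S4 
   S7     S8   S9 
   S8    S10   S4 
   S9    S10   S0 
   S10    S1   S4 
(> = start, * = accepting)

start=S0 accept=S3,S5 S0-a->S1 S0-b->S2 S1-a->S3 S1-b->S4 S2-a->S3 S2-b->S5 S3-a->S6 S3-b->S4 S4-a->S4 S4-b->S4 S5-a->S6 S5-b->S7 S6-a->S8 S6-b->S4 S7-a->S8 S7-b->S9 S8-a->S10 S8-b->S4 S9-a->S10 S9-b->S0 S10-a->S1 S10-b->S4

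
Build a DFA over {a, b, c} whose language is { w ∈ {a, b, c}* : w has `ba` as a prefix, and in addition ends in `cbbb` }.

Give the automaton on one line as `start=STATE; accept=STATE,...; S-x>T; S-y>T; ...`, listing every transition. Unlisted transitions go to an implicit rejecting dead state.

Run two small machines in parallel and take their product. One (4 states) tracks whether the input so far still matches the prefix `ba`; the other (5 states) tracks how much of the suffix `cbbb` has currently been matched. Each combined state is a pair, one component from each; accept when both components accept.
12 states suffice.
          a    b    c  
>  q0     q1   q2   q3 
   q1     q1   q1   q3 
   q2     q4   q1   q3 
   q3     q1   q5   q3 
   q4     q4   q4   q6 
   q5     q1   q7   q3 
   q6     q4   q8   q6 
   q7     q1   q9   q3 
   q8     q4  q10   q6 
   q9     q1   q1   q3 
   q10    q4  q11   q6 
 * q11    q4   q4   q6 
(> = start, * = accepting)

start=q0; accept=q11; q0-a>q1; q0-b>q2; q0-c>q3; q1-a>q1; q1-b>q1; q1-c>q3; q2-a>q4; q2-b>q1; q2-c>q3; q3-a>q1; q3-b>q5; q3-c>q3; q4-a>q4; q4-b>q4; q4-c>q6; q5-a>q1; q5-b>q7; q5-c>q3; q6-a>q4; q6-b>q8; q6-c>q6; q7-a>q1; q7-b>q9; q7-c>q3; q8-a>q4; q8-b>q10; q8-c>q6; q9-a>q1; q9-b>q1; q9-c>q3; q10-a>q4; q10-b>q11; q10-c>q6; q11-a>q4; q11-b>q4; q11-c>q6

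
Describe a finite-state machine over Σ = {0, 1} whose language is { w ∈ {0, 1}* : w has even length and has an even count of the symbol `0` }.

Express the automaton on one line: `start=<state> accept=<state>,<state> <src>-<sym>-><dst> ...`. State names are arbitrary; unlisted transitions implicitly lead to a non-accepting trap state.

Handle the two conditions separately and then intersect. The first has 2 states tracking the input length modulo 2; the second has 2 states tracking the count of `0`s modulo 2. A product state is a pair (one from each), accepting exactly when both do.
With 4 states:
       0  1 
>* A   B  C 
   B   A  D 
   C   D  A 
   D   C  B 
(> = start, * = accepting)

start=A accept=A A-0->B A-1->C B-0->A B-1->D C-0->D C-1->A D-0->C D-1->B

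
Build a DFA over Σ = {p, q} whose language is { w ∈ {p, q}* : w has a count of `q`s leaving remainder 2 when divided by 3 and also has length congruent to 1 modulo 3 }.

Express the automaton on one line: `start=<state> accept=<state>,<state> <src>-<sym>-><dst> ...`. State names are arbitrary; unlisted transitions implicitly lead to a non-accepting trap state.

start=A accept=I A-p->B A-q->C B-p->D B-q->E C-p->E C-q->F D-p->A D-q->G E-p->G E-q->H F-p->H F-q->A G-p->C G-q->I H-p->I H-q->B I-p->F I-q->D

Run two small machines in parallel and take their product. One (3 states) tracks the count of `q`s modulo 3; the other (3 states) tracks the input length modulo 3. Each combined state is a pair, one component from each; accept when both components accept.
       p  q 
>  A   B  C 
   B   D  E 
   C   E  F 
   D   A  G 
   E   G  H 
   F   H  A 
   G   C  I 
   H   I  B 
 * I   F  D 
(> = start, * = accepting)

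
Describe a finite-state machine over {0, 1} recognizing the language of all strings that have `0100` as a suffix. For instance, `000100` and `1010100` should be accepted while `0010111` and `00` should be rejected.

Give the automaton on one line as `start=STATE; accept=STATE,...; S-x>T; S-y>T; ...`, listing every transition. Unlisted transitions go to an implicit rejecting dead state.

Remember how much of `0100` the current input suffix matches. State S0 means no match yet; S1 means the last symbol is `0`; S2 means the last 2 symbols are `01`; S3 means the last 3 symbols are `010`; S4 means the last 4 symbols are `0100`. Only S4 accepts. On a mismatch, fall back to the longest proper suffix that is still a prefix of `0100`.
With 5 states:
        0   1  
>  S0   S1  S0 
   S1   S1  S2 
   S2   S3  S0 
   S3   S4  S2 
 * S4   S1  S2 
(> = start, * = accepting)

start=S0; accept=S4; S0-0>S1; S0-1>S0; S1-0>S1; S1-1>S2; S2-0>S3; S2-1>S0; S3-0>S4; S3-1>S2; S4-0>S1; S4-1>S2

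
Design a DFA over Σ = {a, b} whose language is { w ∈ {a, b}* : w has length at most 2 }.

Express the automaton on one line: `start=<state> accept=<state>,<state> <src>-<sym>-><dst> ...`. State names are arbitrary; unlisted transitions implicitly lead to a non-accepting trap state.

We only need to distinguish lengths 0, 1, …, 2, and '>2'. Chain S0 → S1 → S2 → S3 on every symbol, with S3 looping. Accepting states: {S0, S1, S2}.
4 states suffice.
        a   b  
>* S0   S1  S1 
 * S1   S2  S2 
 * S2   S3  S3 
   S3   S3  S3 
(> = start, * = accepting)

start=S0 accept=S0,S1,S2 S0-a->S1 S0-b->S1 S1-a->S2 S1-b->S2 S2-a->S3 S2-b->S3 S3-a->S3 S3-b->S3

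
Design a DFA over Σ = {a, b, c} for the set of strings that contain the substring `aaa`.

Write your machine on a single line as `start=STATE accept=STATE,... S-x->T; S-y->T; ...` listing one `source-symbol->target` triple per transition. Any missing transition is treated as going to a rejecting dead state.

start=S0; accept=S3; S0-a->S1; S0-b->S0; S0-c->S0; S1-a->S2; S1-b->S0; S1-c->S0; S2-a->S3; S2-b->S0; S2-c->S0; S3-a->S3; S3-b->S3; S3-c->S3

Track how much of `aaa` has been matched so far: state S0 is no progress, S3 is the absorbing accept state reached once `aaa` has occurred. Intermediate states record partial matches; on a mismatch, fall back to the longest reusable overlap.
4 states suffice.
        a   b   c  
>  S0   S1  S0  S0 
   S1   S2  S0  S0 
   S2   S3  S0  S0 
 * S3   S3  S3  S3 
(> = start, * = accepting)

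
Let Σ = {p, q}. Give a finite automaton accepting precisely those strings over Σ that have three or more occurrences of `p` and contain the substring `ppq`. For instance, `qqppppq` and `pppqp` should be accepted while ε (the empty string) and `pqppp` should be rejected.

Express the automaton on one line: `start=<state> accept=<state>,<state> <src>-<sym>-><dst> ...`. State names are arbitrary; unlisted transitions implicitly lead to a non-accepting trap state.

start=A accept=H A-p->B A-q->A B-p->C B-q->D C-p->E C-q->F D-p->G D-q->D E-p->E E-q->H F-p->H F-q->F G-p->E G-q->D H-p->H H-q->H

Build one automaton per condition and run them in lockstep. One (5 states) tracks the count of `p`s, saturating at 4; the other (4 states) tracks whether and how much of `ppq` has been seen. Each combined state is a pair, one component from each; accept when both components accept. After merging equivalent states the machine shrinks.
       p  q 
>  A   B  A 
   B   C  D 
   C   E  F 
   D   G  D 
   E   E  H 
   F   H  F 
   G   E  D 
 * H   H  H 
(> = start, * = accepting)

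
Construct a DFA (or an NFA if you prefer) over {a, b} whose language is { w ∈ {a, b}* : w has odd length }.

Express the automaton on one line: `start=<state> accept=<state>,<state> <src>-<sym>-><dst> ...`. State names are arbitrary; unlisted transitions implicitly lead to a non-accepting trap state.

start=q0 accept=q1 q0-a->q1 q0-b->q1 q1-a->q0 q1-b->q0

Only the length mod 2 matters, so use a 2-cycle: from any state, every input symbol moves to the next state, wrapping q1 back to q0. Mark q1 accepting.
A 2-state machine:
        a   b  
>  q0   q1  q1 
 * q1   q0  q0 
(> = start, * = accepting)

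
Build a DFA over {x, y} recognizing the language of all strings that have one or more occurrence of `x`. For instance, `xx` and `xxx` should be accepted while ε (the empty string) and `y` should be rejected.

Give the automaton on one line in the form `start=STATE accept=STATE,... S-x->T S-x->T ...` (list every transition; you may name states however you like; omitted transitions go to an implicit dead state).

start=q0 accept=q1,q2 q0-x->q1 q0-y->q0 q1-x->q2 q1-y->q1 q2-x->q2 q2-y->q2

Count `x`s, saturating at 2: state q0 means no `x` yet, q1 means one `x` seen, q2 means more than one. Each `x` increments (capped at q2); other symbols loop. Accept from {q1, q2}.
3 states suffice.
        x   y  
>  q0   q1  q0 
 * q1   q2  q1 
 * q2   q2  q2 
(> = start, * = accepting)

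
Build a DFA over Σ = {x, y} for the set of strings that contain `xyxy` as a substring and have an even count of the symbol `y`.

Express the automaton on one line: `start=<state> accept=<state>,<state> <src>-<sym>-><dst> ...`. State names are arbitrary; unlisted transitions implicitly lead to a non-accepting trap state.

Handle the two conditions separately and then intersect. One (5 states) tracks whether and how much of `xyxy` has been seen; the other (2 states) tracks the count of `y`s modulo 2. Each combined state is a pair, one component from each; accept when both components accept.
A 10-state machine:
        x   y  
>  S0   S1  S2 
   S1   S1  S3 
   S2   S4  S0 
   S3   S5  S0 
   S4   S4  S6 
   S5   S4  S7 
   S6   S8  S2 
 * S7   S7  S9 
   S8   S1  S9 
   S9   S9  S7 
(> = start, * = accepting)

start=S0 accept=S7 S0-x->S1 S0-y->S2 S1-x->S1 S1-y->S3 S2-x->S4 S2-y->S0 S3-x->S5 S3-y->S0 S4-x->S4 S4-y->S6 S5-x->S4 S5-y->S7 S6-x->S8 S6-y->S2 S7-x->S7 S7-y->S9 S8-x->S1 S8-y->S9 S9-x->S9 S9-y->S7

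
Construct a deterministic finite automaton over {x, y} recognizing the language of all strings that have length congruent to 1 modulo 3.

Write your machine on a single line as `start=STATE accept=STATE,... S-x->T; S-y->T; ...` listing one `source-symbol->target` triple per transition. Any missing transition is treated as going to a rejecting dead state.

Only the length mod 3 matters, so use a 3-cycle: from any state, every input symbol moves to the next state, wrapping C back to A. Mark B accepting.
3 states suffice.
       x  y 
>  A   B  B 
 * B   C  C 
   C   A  A 
(> = start, * = accepting)

start=A; accept=B; A-x->B; A-y->B; B-x->C; B-y->C; C-x->A; C-y->A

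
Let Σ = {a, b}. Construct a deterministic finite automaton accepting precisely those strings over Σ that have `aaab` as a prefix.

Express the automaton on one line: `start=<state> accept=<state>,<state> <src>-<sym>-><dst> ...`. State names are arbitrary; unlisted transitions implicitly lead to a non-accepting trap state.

Walk along `aaab` while the input agrees: from s0 take `a` to s1, and so on. Any deviation drops to the rejecting sink s5. Once s4 is reached the prefix is confirmed and every continuation is accepted.
A 6-state machine:
        a   b  
>  s0   s1  s5 
   s1   s2  s5 
   s2   s3  s5 
   s3   s5  s4 
 * s4   s4  s4 
   s5   s5  s5 
(> = start, * = accepting)

start=s0 accept=s4 s0-a->s1 s0-b->s5 s1-a->s2 s1-b->s5 s2-a->s3 s2-b->s5 s3-a->s5 s3-b->s4 s4-a->s4 s4-b->s4 s5-a->s5 s5-b->s5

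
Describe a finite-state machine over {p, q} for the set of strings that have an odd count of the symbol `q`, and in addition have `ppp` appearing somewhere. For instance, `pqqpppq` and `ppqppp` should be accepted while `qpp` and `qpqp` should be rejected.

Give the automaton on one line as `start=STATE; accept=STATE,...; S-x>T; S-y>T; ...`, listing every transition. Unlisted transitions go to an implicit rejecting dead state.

Build one automaton per condition and run them in lockstep. One (2 states) tracks the count of `q`s modulo 2; the other (4 states) tracks whether and how much of `ppp` has been seen. Each combined state is a pair, one component from each; accept when both components accept.
8 states suffice.
       p  q 
>  A   B  C 
   B   D  C 
   C   E  A 
   D   F  C 
   E   G  A 
   F   F  H 
   G   H  A 
 * H   H  F 
(> = start, * = accepting)

start=A; accept=H; A-p>B; A-q>C; B-p>D; B-q>C; C-p>E; C-q>A; D-p>F; D-q>C; E-p>G; E-q>A; F-p>F; F-q>H; G-p>H; G-q>A; H-p>H; H-q>F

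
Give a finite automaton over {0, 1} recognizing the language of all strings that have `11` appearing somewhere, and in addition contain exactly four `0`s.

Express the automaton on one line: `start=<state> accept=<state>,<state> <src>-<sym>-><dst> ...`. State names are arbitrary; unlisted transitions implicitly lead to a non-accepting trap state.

start=q0 accept=q16 q0-0->q1 q0-1->q2 q1-0->q3 q1-1->q4 q2-0->q1 q2-1->q5 q3-0->q6 q3-1->q7 q4-0->q3 q4-1->q8 q5-0->q8 q5-1->q5 q6-0->q9 q6-1->q10 q7-0->q6 q7-1->q11 q8-0->q11 q8-1->q8 q9-0->q12 q9-1->q13 q10-0->q9 q10-1->q14 q11-0->q14 q11-1->q11 q12-0->q12 q12-1->q15 q13-0->q12 q13-1->q16 q14-0->q16 q14-1->q14 q15-0->q12 q15-1->q17 q16-0->q17 q16-1->q16 q17-0->q17 q17-1->q17

Build one automaton per condition and run them in lockstep. One (3 states) tracks whether and how much of `11` has been seen; the other (6 states) tracks the count of `0`s, saturating at 5. Each combined state is a pair, one component from each; accept when both components accept.
18 states suffice.
          0    1  
>  q0     q1   q2 
   q1     q3   q4 
   q2     q1   q5 
   q3     q6   q7 
   q4     q3   q8 
   q5     q8   q5 
   q6     q9  q10 
   q7     q6  q11 
   q8    q11   q8 
   q9    q12  q13 
   q10    q9  q14 
   q11   q14  q11 
   q12   q12  q15 
   q13   q12  q16 
   q14   q16  q14 
   q15   q12  q17 
 * q16   q17  q16 
   q17   q17  q17 
(> = start, * = accepting)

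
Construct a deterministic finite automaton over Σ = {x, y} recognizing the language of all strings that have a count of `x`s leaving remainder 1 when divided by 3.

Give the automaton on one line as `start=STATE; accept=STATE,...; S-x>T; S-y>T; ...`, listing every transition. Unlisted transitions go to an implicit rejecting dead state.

start=s0; accept=s1; s0-x>s1; s0-y>s0; s1-x>s2; s1-y>s1; s2-x>s0; s2-y>s2

The only thing that matters is how many `x`s have appeared, reduced mod 3. Use one state per residue: s0 for 0, …, s2 for 2. Reading `x` moves to the next residue; anything else stays put. s1 is accepting.
A 3-state machine:
        x   y  
>  s0   s1  s0 
 * s1   s2  s1 
   s2   s0  s2 
(> = start, * = accepting)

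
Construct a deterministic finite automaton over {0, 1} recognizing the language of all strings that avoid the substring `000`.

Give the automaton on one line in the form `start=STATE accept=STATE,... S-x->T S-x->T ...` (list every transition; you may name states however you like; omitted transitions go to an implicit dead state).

start=s0 accept=s0,s1,s2 s0-0->s1 s0-1->s0 s1-0->s2 s1-1->s0 s2-0->s3 s2-1->s0 s3-0->s3 s3-1->s3

This is the complement of 'contains `000`'. Use the same substring-matching states — s0 through s3 holding how much of `000` has just been matched — but flip the accepting set: everything except the trap s3 accepts.
        0   1  
>* s0   s1  s0 
 * s1   s2  s0 
 * s2   s3  s0 
   s3   s3  s3 
(> = start, * = accepting)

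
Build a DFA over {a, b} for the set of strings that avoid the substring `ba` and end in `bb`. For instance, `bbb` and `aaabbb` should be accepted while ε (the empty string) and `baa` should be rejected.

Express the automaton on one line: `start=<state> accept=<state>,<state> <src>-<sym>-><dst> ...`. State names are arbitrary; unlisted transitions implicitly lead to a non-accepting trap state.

Build one automaton per condition and run them in lockstep. One (3 states) tracks partial matches of the forbidden pattern `ba`; the other (3 states) tracks how much of the suffix `bb` has currently been matched. Each combined state is a pair, one component from each; accept when both components accept.
A 6-state machine:
        a   b  
>  S0   S0  S1 
   S1   S2  S3 
   S2   S2  S4 
 * S3   S2  S3 
   S4   S2  S5 
   S5   S2  S5 
(> = start, * = accepting)

start=S0 accept=S3 S0-a->S0 S0-b->S1 S1-a->S2 S1-b->S3 S2-a->S2 S2-b->S4 S3-a->S2 S3-b->S3 S4-a->S2 S4-b->S5 S5-a->S2 S5-b->S5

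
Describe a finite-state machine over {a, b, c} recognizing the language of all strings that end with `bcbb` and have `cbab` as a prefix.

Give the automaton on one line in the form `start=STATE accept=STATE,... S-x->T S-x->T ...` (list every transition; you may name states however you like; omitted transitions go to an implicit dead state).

Build one automaton per condition and run them in lockstep. One (5 states) tracks how much of the suffix `bcbb` has currently been matched; the other (6 states) tracks whether the input so far still matches the prefix `cbab`. Each combined state is a pair, one component from each; accept when both components accept. Equivalent product states are then merged.
10 states suffice.
        a   b   c  
>  S0   S1  S1  S2 
   S1   S1  S1  S1 
   S2   S1  S3  S1 
   S3   S4  S1  S1 
   S4   S1  S5  S1 
   S5   S6  S5  S7 
   S6   S6  S5  S6 
   S7   S6  S8  S6 
   S8   S6  S9  S7 
 * S9   S6  S5  S7 
(> = start, * = accepting)

start=S0 accept=S9 S0-a->S1 S0-b->S1 S0-c->S2 S1-a->S1 S1-b->S1 S1-c->S1 S2-a->S1 S2-b->S3 S2-c->S1 S3-a->S4 S3-b->S1 S3-c->S1 S4-a->S1 S4-b->S5 S4-c->S1 S5-a->S6 S5-b->S5 S5-c->S7 S6-a->S6 S6-b->S5 S6-c->S6 S7-a->S6 S7-b->S8 S7-c->S6 S8-a->S6 S8-b->S9 S8-c->S7 S9-a->S6 S9-b->S5 S9-c->S7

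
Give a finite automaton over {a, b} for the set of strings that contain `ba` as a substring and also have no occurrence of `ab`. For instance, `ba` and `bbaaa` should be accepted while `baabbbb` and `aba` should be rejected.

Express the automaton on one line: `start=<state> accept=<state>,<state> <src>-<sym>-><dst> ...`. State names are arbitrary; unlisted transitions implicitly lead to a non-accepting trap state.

Build one automaton per condition and run them in lockstep. The first has 3 states tracking whether and how much of `ba` has been seen; the second has 3 states tracking partial matches of the forbidden pattern `ab`. A product state is a pair (one from each), accepting exactly when both do.
6 states suffice.
        a   b  
>  s0   s1  s2 
   s1   s1  s3 
   s2   s4  s2 
   s3   s5  s3 
 * s4   s4  s5 
   s5   s5  s5 
(> = start, * = accepting)

start=s0 accept=s4 s0-a->s1 s0-b->s2 s1-a->s1 s1-b->s3 s2-a->s4 s2-b->s2 s3-a->s5 s3-b->s3 s4-a->s4 s4-b->s5 s5-a->s5 s5-b->s5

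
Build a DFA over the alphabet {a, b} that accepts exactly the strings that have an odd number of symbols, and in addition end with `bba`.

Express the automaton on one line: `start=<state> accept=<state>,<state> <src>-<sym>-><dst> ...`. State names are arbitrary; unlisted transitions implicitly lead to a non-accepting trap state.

start=q0 accept=q4 q0-a->q1 q0-b->q2 q1-a->q0 q1-b->q0 q2-a->q0 q2-b->q3 q3-a->q4 q3-b->q2 q4-a->q0 q4-b->q0

Run two small machines in parallel and take their product. The first has 2 states tracking the input length modulo 2; the second has 4 states tracking how much of the suffix `bba` has currently been matched. A product state is a pair (one from each), accepting exactly when both do. After merging equivalent states the machine shrinks.
A 5-state machine:
        a   b  
>  q0   q1  q2 
   q1   q0  q0 
   q2   q0  q3 
   q3   q4  q2 
 * q4   q0  q0 
(> = start, * = accepting)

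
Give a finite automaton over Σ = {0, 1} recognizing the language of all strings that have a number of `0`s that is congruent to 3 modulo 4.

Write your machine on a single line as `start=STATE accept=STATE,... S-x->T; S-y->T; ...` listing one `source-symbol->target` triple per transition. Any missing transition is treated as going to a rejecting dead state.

The only thing that matters is how many `0`s have appeared, reduced mod 4. Use one state per residue: q0 for 0, …, q3 for 3. Reading `0` moves to the next residue; anything else stays put. q3 is accepting.
4 states suffice.
        0   1  
>  q0   q1  q0 
   q1   q2  q1 
   q2   q3  q2 
 * q3   q0  q3 
(> = start, * = accepting)

start=q0; accept=q3; q0-0->q1; q0-1->q0; q1-0->q2; q1-1->q1; q2-0->q3; q2-1->q2; q3-0->q0; q3-1->q3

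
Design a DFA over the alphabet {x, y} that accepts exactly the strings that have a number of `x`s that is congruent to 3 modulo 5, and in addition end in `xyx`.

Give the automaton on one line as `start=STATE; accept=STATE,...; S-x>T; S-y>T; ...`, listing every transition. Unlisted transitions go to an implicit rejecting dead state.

Build one automaton per condition and run them in lockstep. One (5 states) tracks the count of `x`s modulo 5; the other (4 states) tracks how much of the suffix `xyx` has currently been matched. Each combined state is a pair, one component from each; accept when both components accept. Equivalent product states are then merged.
With 8 states:
        x   y  
>  S0   S1  S0 
   S1   S2  S1 
   S2   S3  S4 
   S3   S5  S3 
   S4   S6  S7 
   S5   S0  S5 
 * S6   S5  S3 
   S7   S3  S7 
(> = start, * = accepting)

start=S0; accept=S6; S0-x>S1; S0-y>S0; S1-x>S2; S1-y>S1; S2-x>S3; S2-y>S4; S3-x>S5; S3-y>S3; S4-x>S6; S4-y>S7; S5-x>S0; S5-y>S5; S6-x>S5; S6-y>S3; S7-x>S3; S7-y>S7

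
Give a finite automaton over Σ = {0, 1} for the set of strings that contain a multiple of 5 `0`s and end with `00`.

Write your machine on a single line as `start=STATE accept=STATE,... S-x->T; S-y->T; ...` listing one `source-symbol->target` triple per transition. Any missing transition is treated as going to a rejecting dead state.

Build one automaton per condition and run them in lockstep. The first has 5 states tracking the count of `0`s modulo 5; the second has 3 states tracking how much of the suffix `00` has currently been matched. A product state is a pair (one from each), accepting exactly when both do.
       0  1 
>  A   B  A 
   B   C  D 
   C   E  F 
   D   G  D 
   E   H  I 
   F   J  F 
   G   E  F 
   H   K  L 
   I   M  I 
   J   H  I 
 * K   N  A 
   L   O  L 
   M   K  L 
   N   C  D 
   O   N  A 
(> = start, * = accepting)

start=A; accept=K; A-0->B; A-1->A; B-0->C; B-1->D; C-0->E; C-1->F; D-0->G; D-1->D; E-0->H; E-1->I; F-0->J; F-1->F; G-0->E; G-1->F; H-0->K; H-1->L; I-0->M; I-1->I; J-0->H; J-1->I; K-0->N; K-1->A; L-0->O; L-1->L; M-0->K; M-1->L; N-0->C; N-1->D; O-0->N; O-1->A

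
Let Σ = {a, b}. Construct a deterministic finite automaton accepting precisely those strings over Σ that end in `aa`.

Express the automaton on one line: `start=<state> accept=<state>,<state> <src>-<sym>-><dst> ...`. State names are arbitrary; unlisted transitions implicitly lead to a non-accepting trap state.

Remember how much of `aa` the current input suffix matches. State q0 means no match yet; q1 means the last symbol is `a`; q2 means the last 2 symbols are `aa`. Only q2 accepts. On a mismatch, fall back to the longest proper suffix that is still a prefix of `aa`.
With 3 states:
        a   b  
>  q0   q1  q0 
   q1   q2  q0 
 * q2   q2  q0 
(> = start, * = accepting)

start=q0 accept=q2 q0-a->q1 q0-b->q0 q1-a->q2 q1-b->q0 q2-a->q2 q2-b->q0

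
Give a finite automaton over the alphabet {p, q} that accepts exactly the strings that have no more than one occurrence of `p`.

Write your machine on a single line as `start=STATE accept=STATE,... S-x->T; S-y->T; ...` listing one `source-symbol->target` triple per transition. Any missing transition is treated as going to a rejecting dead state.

Count `p`s, saturating at 2: state s0 means no `p` yet, s1 means one `p` seen, s2 means more than one. Each `p` increments (capped at s2); other symbols loop. Accept from {s0, s1}.
3 states suffice.
        p   q  
>* s0   s1  s0 
 * s1   s2  s1 
   s2   s2  s2 
(> = start, * = accepting)

start=s0; accept=s0,s1; s0-p->s1; s0-q->s0; s1-p->s2; s1-q->s1; s2-p->s2; s2-q->s2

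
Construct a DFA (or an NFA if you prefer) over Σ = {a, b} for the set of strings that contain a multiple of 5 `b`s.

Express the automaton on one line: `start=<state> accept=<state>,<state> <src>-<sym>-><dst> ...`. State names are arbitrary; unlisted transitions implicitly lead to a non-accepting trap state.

The only thing that matters is how many `b`s have appeared, reduced mod 5. Use one state per residue: S0 for 0, …, S4 for 4. Reading `b` moves to the next residue; anything else stays put. S0 is accepting.
A 5-state machine:
        a   b  
>* S0   S0  S1 
   S1   S1  S2 
   S2   S2  S3 
   S3   S3  S4 
   S4   S4  S0 
(> = start, * = accepting)

start=S0 accept=S0 S0-a->S0 S0-b->S1 S1-a->S1 S1-b->S2 S2-a->S2 S2-b->S3 S3-a->S3 S3-b->S4 S4-a->S4 S4-b->S0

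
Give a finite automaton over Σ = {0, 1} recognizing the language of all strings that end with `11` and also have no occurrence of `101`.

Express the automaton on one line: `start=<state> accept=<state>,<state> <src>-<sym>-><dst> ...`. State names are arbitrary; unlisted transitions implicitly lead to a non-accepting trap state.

Build one automaton per condition and run them in lockstep. One (3 states) tracks how much of the suffix `11` has currently been matched; the other (4 states) tracks partial matches of the forbidden pattern `101`. Each combined state is a pair, one component from each; accept when both components accept.
With 7 states:
        0   1  
>  q0   q0  q1 
   q1   q2  q3 
   q2   q0  q4 
 * q3   q2  q3 
   q4   q5  q6 
   q5   q5  q4 
   q6   q5  q6 
(> = start, * = accepting)

start=q0 accept=q3 q0-0->q0 q0-1->q1 q1-0->q2 q1-1->q3 q2-0->q0 q2-1->q4 q3-0->q2 q3-1->q3 q4-0->q5 q4-1->q6 q5-0->q5 q5-1->q4 q6-0->q5 q6-1->q6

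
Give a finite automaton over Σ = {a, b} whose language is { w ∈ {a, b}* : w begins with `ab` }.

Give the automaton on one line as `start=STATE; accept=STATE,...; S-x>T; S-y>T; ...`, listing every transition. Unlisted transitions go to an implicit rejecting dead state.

Check the first 2 symbols one by one: s0 through s1 record how many have matched `ab` so far; any wrong symbol goes to the dead state s3. After all 2 match we enter the accepting sink s2.
With 4 states:
        a   b  
>  s0   s1  s3 
   s1   s3  s2 
 * s2   s2  s2 
   s3   s3  s3 
(> = start, * = accepting)

start=s0; accept=s2; s0-a>s1; s0-b>s3; s1-a>s3; s1-b>s2; s2-a>s2; s2-b>s2; s3-a>s3; s3-b>s3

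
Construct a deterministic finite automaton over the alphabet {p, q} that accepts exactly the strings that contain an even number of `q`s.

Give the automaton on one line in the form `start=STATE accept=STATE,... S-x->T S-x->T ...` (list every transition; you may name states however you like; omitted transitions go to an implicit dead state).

The only thing that matters is how many `q`s have appeared, reduced mod 2. Use one state per residue: s0 for 0, …, s1 for 1. Reading `q` moves to the next residue; anything else stays put. s0 is accepting.
A 2-state machine:
        p   q  
>* s0   s0  s1 
   s1   s1  s0 
(> = start, * = accepting)

start=s0 accept=s0 s0-p->s0 s0-q->s1 s1-p->s1 s1-q->s0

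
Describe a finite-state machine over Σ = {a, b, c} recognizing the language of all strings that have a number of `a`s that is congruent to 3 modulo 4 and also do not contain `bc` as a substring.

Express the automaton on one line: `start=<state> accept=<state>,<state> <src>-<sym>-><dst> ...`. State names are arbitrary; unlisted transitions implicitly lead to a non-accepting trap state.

start=q0 accept=q6,q8 q0-a->q1 q0-b->q2 q0-c->q0 q1-a->q3 q1-b->q4 q1-c->q1 q2-a->q1 q2-b->q2 q2-c->q5 q3-a->q6 q3-b->q7 q3-c->q3 q4-a->q3 q4-b->q4 q4-c->q5 q5-a->q5 q5-b->q5 q5-c->q5 q6-a->q0 q6-b->q8 q6-c->q6 q7-a->q6 q7-b->q7 q7-c->q5 q8-a->q0 q8-b->q8 q8-c->q5

Build one automaton per condition and run them in lockstep. One (4 states) tracks the count of `a`s modulo 4; the other (3 states) tracks partial matches of the forbidden pattern `bc`. Each combined state is a pair, one component from each; accept when both components accept. Minimizing collapses redundant product states.
        a   b   c  
>  q0   q1  q2  q0 
   q1   q3  q4  q1 
   q2   q1  q2  q5 
   q3   q6  q7  q3 
   q4   q3  q4  q5 
   q5   q5  q5  q5 
 * q6   q0  q8  q6 
   q7   q6  q7  q5 
 * q8   q0  q8  q5 
(> = start, * = accepting)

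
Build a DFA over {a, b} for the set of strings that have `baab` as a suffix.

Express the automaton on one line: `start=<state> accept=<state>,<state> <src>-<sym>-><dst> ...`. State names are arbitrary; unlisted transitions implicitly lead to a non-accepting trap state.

Remember how much of `baab` the current input suffix matches. State s0 means no match yet; s1 means the last symbol is `b`; s2 means the last 2 symbols are `ba`; s3 means the last 3 symbols are `baa`; s4 means the last 4 symbols are `baab`. Only s4 accepts. On a mismatch, fall back to the longest proper suffix that is still a prefix of `baab`.
5 states suffice.
        a   b  
>  s0   s0  s1 
   s1   s2  s1 
   s2   s3  s1 
   s3   s0  s4 
 * s4   s2  s1 
(> = start, * = accepting)

start=s0 accept=s4 s0-a->s0 s0-b->s1 s1-a->s2 s1-b->s1 s2-a->s3 s2-b->s1 s3-a->s0 s3-b->s4 s4-a->s2 s4-b->s1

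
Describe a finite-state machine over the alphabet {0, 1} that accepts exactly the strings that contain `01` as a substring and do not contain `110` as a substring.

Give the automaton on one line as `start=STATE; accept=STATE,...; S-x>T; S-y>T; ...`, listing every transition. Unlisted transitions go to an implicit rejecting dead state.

Build one automaton per condition and run them in lockstep. One (3 states) tracks whether and how much of `01` has been seen; the other (4 states) tracks partial matches of the forbidden pattern `110`. Each combined state is a pair, one component from each; accept when both components accept.
9 states suffice.
        0   1  
>  q0   q1  q2 
   q1   q1  q3 
   q2   q1  q4 
 * q3   q5  q6 
   q4   q7  q4 
 * q5   q5  q3 
 * q6   q8  q6 
   q7   q7  q8 
   q8   q8  q8 
(> = start, * = accepting)

start=q0; accept=q3,q5,q6; q0-0>q1; q0-1>q2; q1-0>q1; q1-1>q3; q2-0>q1; q2-1>q4; q3-0>q5; q3-1>q6; q4-0>q7; q4-1>q4; q5-0>q5; q5-1>q3; q6-0>q8; q6-1>q6; q7-0>q7; q7-1>q8; q8-0>q8; q8-1>q8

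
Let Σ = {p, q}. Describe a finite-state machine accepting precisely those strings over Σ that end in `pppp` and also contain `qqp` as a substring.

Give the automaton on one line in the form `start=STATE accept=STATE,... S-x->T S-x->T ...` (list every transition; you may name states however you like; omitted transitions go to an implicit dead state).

Run two small machines in parallel and take their product. The first has 5 states tracking how much of the suffix `pppp` has currently been matched; the second has 4 states tracking whether and how much of `qqp` has been seen. A product state is a pair (one from each), accepting exactly when both do. Minimizing collapses redundant product states.
A 7-state machine:
        p   q  
>  S0   S0  S1 
   S1   S0  S2 
   S2   S3  S2 
   S3   S4  S2 
   S4   S5  S2 
   S5   S6  S2 
 * S6   S6  S2 
(> = start, * = accepting)

start=S0 accept=S6 S0-p->S0 S0-q->S1 S1-p->S0 S1-q->S2 S2-p->S3 S2-q->S2 S3-p->S4 S3-q->S2 S4-p->S5 S4-q->S2 S5-p->S6 S5-q->S2 S6-p->S6 S6-q->S2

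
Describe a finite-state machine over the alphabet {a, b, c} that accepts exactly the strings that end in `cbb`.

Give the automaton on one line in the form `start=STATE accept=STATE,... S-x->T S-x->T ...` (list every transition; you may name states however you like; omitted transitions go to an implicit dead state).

Let each state record the length of the longest suffix of the input read so far that is also a prefix of `cbb`. q1 means the last symbol is `c`; q2 means the last 2 symbols are `cb`; q3 means the last 3 symbols are `cbb`. Accept only at q3, where the string currently ends in `cbb`.
4 states suffice.
        a   b   c  
>  q0   q0  q0  q1 
   q1   q0  q2  q1 
   q2   q0  q3  q1 
 * q3   q0  q0  q1 
(> = start, * = accepting)

start=q0 accept=q3 q0-a->q0 q0-b->q0 q0-c->q1 q1-a->q0 q1-b->q2 q1-c->q1 q2-a->q0 q2-b->q3 q2-c->q1 q3-a->q0 q3-b->q0 q3-c->q1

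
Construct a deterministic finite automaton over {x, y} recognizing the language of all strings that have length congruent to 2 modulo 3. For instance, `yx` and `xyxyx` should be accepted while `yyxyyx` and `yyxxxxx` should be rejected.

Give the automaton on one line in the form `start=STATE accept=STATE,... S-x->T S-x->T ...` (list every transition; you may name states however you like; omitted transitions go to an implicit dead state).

Count input length modulo 3: every symbol advances one step around the cycle S0 → S1 → S2 → S0. Accept at S2.
        x   y  
>  S0   S1  S1 
   S1   S2  S2 
 * S2   S0  S0 
(> = start, * = accepting)

start=S0 accept=S2 S0-x->S1 S0-y->S1 S1-x->S2 S1-y->S2 S2-x->S0 S2-y->S0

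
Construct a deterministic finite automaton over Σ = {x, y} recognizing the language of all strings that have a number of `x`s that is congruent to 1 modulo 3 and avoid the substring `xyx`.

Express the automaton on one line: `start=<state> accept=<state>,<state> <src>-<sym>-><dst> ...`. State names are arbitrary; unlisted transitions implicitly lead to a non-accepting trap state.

start=s0 accept=s1,s3,s7 s0-x->s1 s0-y->s0 s1-x->s2 s1-y->s3 s2-x->s4 s2-y->s5 s3-x->s6 s3-y->s7 s4-x->s1 s4-y->s8 s5-x->s6 s5-y->s9 s6-x->s6 s6-y->s6 s7-x->s2 s7-y->s7 s8-x->s6 s8-y->s0 s9-x->s4 s9-y->s9

Handle the two conditions separately and then intersect. One (3 states) tracks the count of `x`s modulo 3; the other (4 states) tracks partial matches of the forbidden pattern `xyx`. Each combined state is a pair, one component from each; accept when both components accept. Equivalent product states are then merged.
        x   y  
>  s0   s1  s0 
 * s1   s2  s3 
   s2   s4  s5 
 * s3   s6  s7 
   s4   s1  s8 
   s5   s6  s9 
   s6   s6  s6 
 * s7   s2  s7 
   s8   s6  s0 
   s9   s4  s9 
(> = start, * = accepting)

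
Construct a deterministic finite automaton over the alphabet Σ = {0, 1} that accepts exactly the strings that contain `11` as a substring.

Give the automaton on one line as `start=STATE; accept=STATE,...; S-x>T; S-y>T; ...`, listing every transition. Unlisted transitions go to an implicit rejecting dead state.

start=s0; accept=s2; s0-0>s0; s0-1>s1; s1-0>s0; s1-1>s2; s2-0>s2; s2-1>s2

States s0..s1 record the length of the longest prefix of `11` that matches the current input suffix. Reaching s2 means `11` has been seen, and we stay there forever. Accept from s2.
3 states suffice.
        0   1  
>  s0   s0  s1 
   s1   s0  s2 
 * s2   s2  s2 
(> = start, * = accepting)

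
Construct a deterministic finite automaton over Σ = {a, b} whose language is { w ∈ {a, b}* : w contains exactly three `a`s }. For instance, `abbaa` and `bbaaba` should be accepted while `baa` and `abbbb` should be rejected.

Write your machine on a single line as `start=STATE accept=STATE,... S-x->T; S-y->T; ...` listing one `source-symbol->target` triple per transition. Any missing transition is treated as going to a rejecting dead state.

Count `a`s, saturating at 4: states s0 through s3 mean 0 through 3 `a`s seen; s4 means more than 3. Each `a` increments (capped at s4); other symbols loop. Accept from {s3}.
5 states suffice.
        a   b  
>  s0   s1  s0 
   s1   s2  s1 
   s2   s3  s2 
 * s3   s4  s3 
   s4   s4  s4 
(> = start, * = accepting)

start=s0; accept=s3; s0-a->s1; s0-b->s0; s1-a->s2; s1-b->s1; s2-a->s3; s2-b->s2; s3-a->s4; s3-b->s3; s4-a->s4; s4-b->s4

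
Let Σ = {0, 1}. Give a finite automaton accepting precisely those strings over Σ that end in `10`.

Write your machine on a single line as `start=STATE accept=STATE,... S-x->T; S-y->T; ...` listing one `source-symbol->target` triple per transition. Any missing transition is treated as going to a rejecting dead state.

Remember how much of `10` the current input suffix matches. State q0 means no match yet; q1 means the last symbol is `1`; q2 means the last 2 symbols are `10`. Only q2 accepts. On a mismatch, fall back to the longest proper suffix that is still a prefix of `10`.
A 3-state machine:
        0   1  
>  q0   q0  q1 
   q1   q2  q1 
 * q2   q0  q1 
(> = start, * = accepting)

start=q0; accept=q2; q0-0->q0; q0-1->q1; q1-0->q2; q1-1->q1; q2-0->q0; q2-1->q1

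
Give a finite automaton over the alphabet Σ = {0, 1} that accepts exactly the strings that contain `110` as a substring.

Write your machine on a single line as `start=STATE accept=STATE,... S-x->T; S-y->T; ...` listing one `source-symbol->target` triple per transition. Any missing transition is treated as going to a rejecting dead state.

start=S0; accept=S3; S0-0->S0; S0-1->S1; S1-0->S0; S1-1->S2; S2-0->S3; S2-1->S2; S3-0->S3; S3-1->S3

Track how much of `110` has been matched so far: state S0 is no progress, S3 is the absorbing accept state reached once `110` has occurred. Intermediate states record partial matches; on a mismatch, fall back to the longest reusable overlap.
4 states suffice.
        0   1  
>  S0   S0  S1 
   S1   S0  S2 
   S2   S3  S2 
 * S3   S3  S3 
(> = start, * = accepting)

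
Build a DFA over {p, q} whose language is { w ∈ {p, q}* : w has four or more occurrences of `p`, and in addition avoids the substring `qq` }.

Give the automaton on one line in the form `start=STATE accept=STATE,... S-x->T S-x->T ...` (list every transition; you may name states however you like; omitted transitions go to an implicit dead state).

start=s0 accept=s9,s12,s13,s15 s0-p->s1 s0-q->s2 s1-p->s3 s1-q->s4 s2-p->s1 s2-q->s5 s3-p->s6 s3-q->s7 s4-p->s3 s4-q->s8 s5-p->s8 s5-q->s5 s6-p->s9 s6-q->s10 s7-p->s6 s7-q->s11 s8-p->s11 s8-q->s8 s9-p->s12 s9-q->s13 s10-p->s9 s10-q->s14 s11-p->s14 s11-q->s11 s12-p->s12 s12-q->s15 s13-p->s12 s13-q->s16 s14-p->s16 s14-q->s14 s15-p->s12 s15-q->s17 s16-p->s17 s16-q->s16 s17-p->s17 s17-q->s17

Handle the two conditions separately and then intersect. One (6 states) tracks the count of `p`s, saturating at 5; the other (3 states) tracks partial matches of the forbidden pattern `qq`. Each combined state is a pair, one component from each; accept when both components accept.
An 18-state machine:
          p    q  
>  s0     s1   s2 
   s1     s3   s4 
   s2     s1   s5 
   s3     s6   s7 
   s4     s3   s8 
   s5     s8   s5 
   s6     s9  s10 
   s7     s6  s11 
   s8    s11   s8 
 * s9    s12  s13 
   s10    s9  s14 
   s11   s14  s11 
 * s12   s12  s15 
 * s13   s12  s16 
   s14   s16  s14 
 * s15   s12  s17 
   s16   s17  s16 
   s17   s17  s17 
(> = start, * = accepting)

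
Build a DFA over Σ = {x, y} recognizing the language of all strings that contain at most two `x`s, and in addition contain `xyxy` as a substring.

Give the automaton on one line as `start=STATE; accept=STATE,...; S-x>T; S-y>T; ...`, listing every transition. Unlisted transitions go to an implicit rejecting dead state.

start=q0; accept=q5; q0-x>q1; q0-y>q0; q1-x>q2; q1-y>q3; q2-x>q2; q2-y>q2; q3-x>q4; q3-y>q2; q4-x>q2; q4-y>q5; q5-x>q2; q5-y>q5

Run two small machines in parallel and take their product. One (4 states) tracks the count of `x`s, saturating at 3; the other (5 states) tracks whether and how much of `xyxy` has been seen. Each combined state is a pair, one component from each; accept when both components accept. After merging equivalent states the machine shrinks.
        x   y  
>  q0   q1  q0 
   q1   q2  q3 
   q2   q2  q2 
   q3   q4  q2 
   q4   q2  q5 
 * q5   q2  q5 
(> = start, * = accepting)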